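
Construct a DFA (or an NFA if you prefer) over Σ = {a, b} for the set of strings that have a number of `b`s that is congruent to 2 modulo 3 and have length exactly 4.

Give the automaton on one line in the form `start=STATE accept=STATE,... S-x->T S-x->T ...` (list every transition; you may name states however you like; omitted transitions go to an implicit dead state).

Run two small machines in parallel and take their product. The first has 3 states tracking the count of `b`s modulo 3; the second has 6 states tracking the input length, saturating at 5. A product state is a pair (one from each), accepting exactly when both do. Minimizing collapses redundant product states.
A 10-state machine:
        a   b  
>  q0   q1  q2 
   q1   q3  q4 
   q2   q4  q5 
   q3   q6  q7 
   q4   q7  q8 
   q5   q8  q6 
   q6   q6  q6 
   q7   q6  q9 
   q8   q9  q6 
 * q9   q6  q6 
(> = start, * = accepting)

start=q0 accept=q9 q0-a->q1 q0-b->q2 q1-a->q3 q1-b->q4 q2-a->q4 q2-b->q5 q3-a->q6 q3-b->q7 q4-a->q7 q4-b->q8 q5-a->q8 q5-b->q6 q6-a->q6 q6-b->q6 q7-a->q6 q7-b->q9 q8-a->q9 q8-b->q6 q9-a->q6 q9-b->q6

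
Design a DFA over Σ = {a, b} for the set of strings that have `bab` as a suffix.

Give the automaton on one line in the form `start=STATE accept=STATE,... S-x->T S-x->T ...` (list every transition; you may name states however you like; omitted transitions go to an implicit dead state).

Let each state record the length of the longest suffix of the input read so far that is also a prefix of `bab`. S1 means the last symbol is `b`; S2 means the last 2 symbols are `ba`; S3 means the last 3 symbols are `bab`. Accept only at S3, where the string currently ends in `bab`.
A 4-state machine:
        a   b  
>  S0   S0  S1 
   S1   S2  S1 
   S2   S0  S3 
 * S3   S2  S1 
(> = start, * = accepting)

start=S0 accept=S3 S0-a->S0 S0-b->S1 S1-a->S2 S1-b->S1 S2-a->S0 S2-b->S3 S3-a->S2 S3-b->S1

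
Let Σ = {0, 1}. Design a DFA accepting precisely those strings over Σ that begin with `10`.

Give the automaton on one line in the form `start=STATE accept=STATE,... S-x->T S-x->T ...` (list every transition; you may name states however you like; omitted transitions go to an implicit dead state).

Walk along `10` while the input agrees: from s0 take `1` to s1, and so on. Any deviation drops to the rejecting sink s3. Once s2 is reached the prefix is confirmed and every continuation is accepted.
        0   1  
>  s0   s3  s1 
   s1   s2  s3 
 * s2   s2  s2 
   s3   s3  s3 
(> = start, * = accepting)

start=s0 accept=s2 s0-0->s3 s0-1->s1 s1-0->s2 s1-1->s3 s2-0->s2 s2-1->s2 s3-0->s3 s3-1->s3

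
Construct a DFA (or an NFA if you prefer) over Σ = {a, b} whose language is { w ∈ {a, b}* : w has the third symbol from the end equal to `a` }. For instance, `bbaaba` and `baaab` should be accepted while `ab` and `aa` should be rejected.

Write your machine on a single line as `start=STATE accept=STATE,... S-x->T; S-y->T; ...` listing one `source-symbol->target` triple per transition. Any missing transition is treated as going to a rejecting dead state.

start=q0; accept=q7,q8,q9,q10; q0-a->q1; q0-b->q2; q1-a->q3; q1-b->q4; q2-a->q5; q2-b->q6; q3-a->q7; q3-b->q8; q4-a->q9; q4-b->q10; q5-a->q11; q5-b->q12; q6-a->q13; q6-b->q14; q7-a->q7; q7-b->q8; q8-a->q9; q8-b->q10; q9-a->q11; q9-b->q12; q10-a->q13; q10-b->q14; q11-a->q7; q11-b->q8; q12-a->q9; q12-b->q10; q13-a->q11; q13-b->q12; q14-a->q13; q14-b->q14

A DFA must remember the last 3 symbols (since which symbol is third-to-last isn't known until the input ends). Use one state per possible window of the last ≤3 symbols; accept from those whose window starts with `a`.
A 15-state machine:
          a    b  
>  q0     q1   q2 
   q1     q3   q4 
   q2     q5   q6 
   q3     q7   q8 
   q4     q9  q10 
   q5    q11  q12 
   q6    q13  q14 
 * q7     q7   q8 
 * q8     q9  q10 
 * q9    q11  q12 
 * q10   q13  q14 
   q11    q7   q8 
   q12    q9  q10 
   q13   q11  q12 
   q14   q13  q14 
(> = start, * = accepting)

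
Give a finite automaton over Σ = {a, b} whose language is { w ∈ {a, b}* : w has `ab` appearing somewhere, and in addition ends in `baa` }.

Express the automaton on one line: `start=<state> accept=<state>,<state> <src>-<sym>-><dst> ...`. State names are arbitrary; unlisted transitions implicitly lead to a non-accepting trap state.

start=q0 accept=q4 q0-a->q1 q0-b->q0 q1-a->q1 q1-b->q2 q2-a->q3 q2-b->q2 q3-a->q4 q3-b->q2 q4-a->q1 q4-b->q2

Run two small machines in parallel and take their product. One (3 states) tracks whether and how much of `ab` has been seen; the other (4 states) tracks how much of the suffix `baa` has currently been matched. Each combined state is a pair, one component from each; accept when both components accept. Equivalent product states are then merged.
5 states suffice.
        a   b  
>  q0   q1  q0 
   q1   q1  q2 
   q2   q3  q2 
   q3   q4  q2 
 * q4   q1  q2 
(> = start, * = accepting)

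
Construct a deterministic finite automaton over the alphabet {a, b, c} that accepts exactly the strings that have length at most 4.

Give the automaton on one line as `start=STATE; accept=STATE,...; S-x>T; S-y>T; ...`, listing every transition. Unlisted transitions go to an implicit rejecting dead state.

Count input length up to 5: every symbol moves from q0 toward q5, which means 'more than 4' and absorbs. Accept from {q0, q1, q2, q3, q4}.
With 6 states:
        a   b   c  
>* q0   q1  q1  q1 
 * q1   q2  q2  q2 
 * q2   q3  q3  q3 
 * q3   q4  q4  q4 
 * q4   q5  q5  q5 
   q5   q5  q5  q5 
(> = start, * = accepting)

start=q0; accept=q0,q1,q2,q3,q4; q0-a>q1; q0-b>q1; q0-c>q1; q1-a>q2; q1-b>q2; q1-c>q2; q2-a>q3; q2-b>q3; q2-c>q3; q3-a>q4; q3-b>q4; q3-c>q4; q4-a>q5; q4-b>q5; q4-c>q5; q5-a>q5; q5-b>q5; q5-c>q5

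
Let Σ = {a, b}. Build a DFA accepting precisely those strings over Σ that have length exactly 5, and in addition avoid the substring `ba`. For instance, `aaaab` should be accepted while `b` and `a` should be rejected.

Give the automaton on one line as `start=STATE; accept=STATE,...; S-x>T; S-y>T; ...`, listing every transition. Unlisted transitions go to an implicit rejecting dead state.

start=q0; accept=q10; q0-a>q1; q0-b>q2; q1-a>q3; q1-b>q4; q2-a>q5; q2-b>q4; q3-a>q6; q3-b>q7; q4-a>q5; q4-b>q7; q5-a>q5; q5-b>q5; q6-a>q8; q6-b>q9; q7-a>q5; q7-b>q9; q8-a>q10; q8-b>q10; q9-a>q5; q9-b>q10; q10-a>q5; q10-b>q5

Build one automaton per condition and run them in lockstep. The first has 7 states tracking the input length, saturating at 6; the second has 3 states tracking partial matches of the forbidden pattern `ba`. A product state is a pair (one from each), accepting exactly when both do. After merging equivalent states the machine shrinks.
11 states suffice.
          a    b  
>  q0     q1   q2 
   q1     q3   q4 
   q2     q5   q4 
   q3     q6   q7 
   q4     q5   q7 
   q5     q5   q5 
   q6     q8   q9 
   q7     q5   q9 
   q8    q10  q10 
   q9     q5  q10 
 * q10    q5   q5 
(> = start, * = accepting)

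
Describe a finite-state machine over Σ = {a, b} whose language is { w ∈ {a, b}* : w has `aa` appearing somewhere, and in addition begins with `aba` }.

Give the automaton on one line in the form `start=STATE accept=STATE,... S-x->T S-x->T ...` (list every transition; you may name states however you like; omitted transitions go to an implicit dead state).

start=s0 accept=s5 s0-a->s1 s0-b->s2 s1-a->s2 s1-b->s3 s2-a->s2 s2-b->s2 s3-a->s4 s3-b->s2 s4-a->s5 s4-b->s6 s5-a->s5 s5-b->s5 s6-a->s4 s6-b->s6

Run two small machines in parallel and take their product. The first has 3 states tracking whether and how much of `aa` has been seen; the second has 5 states tracking whether the input so far still matches the prefix `aba`. A product state is a pair (one from each), accepting exactly when both do. After merging equivalent states the machine shrinks.
With 7 states:
        a   b  
>  s0   s1  s2 
   s1   s2  s3 
   s2   s2  s2 
   s3   s4  s2 
   s4   s5  s6 
 * s5   s5  s5 
   s6   s4  s6 
(> = start, * = accepting)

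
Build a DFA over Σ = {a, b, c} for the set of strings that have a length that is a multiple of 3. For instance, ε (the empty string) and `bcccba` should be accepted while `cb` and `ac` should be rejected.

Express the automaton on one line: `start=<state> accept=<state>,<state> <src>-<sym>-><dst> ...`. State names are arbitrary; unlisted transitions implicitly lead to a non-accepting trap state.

Count input length modulo 3: every symbol advances one step around the cycle s0 → s1 → s2 → s0. Accept at s0.
        a   b   c  
>* s0   s1  s1  s1 
   s1   s2  s2  s2 
   s2   s0  s0  s0 
(> = start, * = accepting)

start=s0 accept=s0 s0-a->s1 s0-b->s1 s0-c->s1 s1-a->s2 s1-b->s2 s1-c->s2 s2-a->s0 s2-b->s0 s2-c->s0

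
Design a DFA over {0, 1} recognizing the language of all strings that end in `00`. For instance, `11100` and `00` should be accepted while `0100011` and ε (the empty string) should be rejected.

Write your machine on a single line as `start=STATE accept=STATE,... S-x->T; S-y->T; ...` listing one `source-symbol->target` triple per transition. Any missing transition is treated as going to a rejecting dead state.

Let each state record the length of the longest suffix of the input read so far that is also a prefix of `00`. S1 means the last symbol is `0`; S2 means the last 2 symbols are `00`. Accept only at S2, where the string currently ends in `00`.
        0   1  
>  S0   S1  S0 
   S1   S2  S0 
 * S2   S2  S0 
(> = start, * = accepting)

start=S0; accept=S2; S0-0->S1; S0-1->S0; S1-0->S2; S1-1->S0; S2-0->S2; S2-1->S0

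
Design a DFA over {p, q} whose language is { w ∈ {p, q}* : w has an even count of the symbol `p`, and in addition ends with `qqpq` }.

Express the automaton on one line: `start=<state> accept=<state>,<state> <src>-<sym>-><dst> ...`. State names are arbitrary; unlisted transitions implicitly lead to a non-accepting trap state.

Run two small machines in parallel and take their product. The first has 2 states tracking the count of `p`s modulo 2; the second has 5 states tracking how much of the suffix `qqpq` has currently been matched. A product state is a pair (one from each), accepting exactly when both do. After merging equivalent states the machine shrinks.
6 states suffice.
        p   q  
>  s0   s1  s0 
   s1   s0  s2 
   s2   s0  s3 
   s3   s4  s3 
   s4   s1  s5 
 * s5   s1  s0 
(> = start, * = accepting)

start=s0 accept=s5 s0-p->s1 s0-q->s0 s1-p->s0 s1-q->s2 s2-p->s0 s2-q->s3 s3-p->s4 s3-q->s3 s4-p->s1 s4-q->s5 s5-p->s1 s5-q->s0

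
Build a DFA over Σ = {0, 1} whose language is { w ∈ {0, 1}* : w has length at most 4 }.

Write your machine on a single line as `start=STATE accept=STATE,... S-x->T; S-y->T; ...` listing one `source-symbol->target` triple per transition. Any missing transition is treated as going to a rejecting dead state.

start=s0; accept=s0,s1,s2,s3,s4; s0-0->s1; s0-1->s1; s1-0->s2; s1-1->s2; s2-0->s3; s2-1->s3; s3-0->s4; s3-1->s4; s4-0->s5; s4-1->s5; s5-0->s5; s5-1->s5

Count input length up to 5: every symbol moves from s0 toward s5, which means 'more than 4' and absorbs. Accept from {s0, s1, s2, s3, s4}.
6 states suffice.
        0   1  
>* s0   s1  s1 
 * s1   s2  s2 
 * s2   s3  s3 
 * s3   s4  s4 
 * s4   s5  s5 
   s5   s5  s5 
(> = start, * = accepting)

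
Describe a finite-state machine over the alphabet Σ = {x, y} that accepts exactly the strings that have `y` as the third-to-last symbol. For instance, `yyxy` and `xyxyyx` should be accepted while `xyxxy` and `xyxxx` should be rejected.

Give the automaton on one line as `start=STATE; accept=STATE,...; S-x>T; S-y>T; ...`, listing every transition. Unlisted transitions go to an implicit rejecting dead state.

start=S0; accept=S11,S12,S13,S14; S0-x>S1; S0-y>S2; S1-x>S3; S1-y>S4; S2-x>S5; S2-y>S6; S3-x>S7; S3-y>S8; S4-x>S9; S4-y>S10; S5-x>S11; S5-y>S12; S6-x>S13; S6-y>S14; S7-x>S7; S7-y>S8; S8-x>S9; S8-y>S10; S9-x>S11; S9-y>S12; S10-x>S13; S10-y>S14; S11-x>S7; S11-y>S8; S12-x>S9; S12-y>S10; S13-x>S11; S13-y>S12; S14-x>S13; S14-y>S14

Because acceptance depends on a position counted from the end, the machine has to buffer the most recent 3 symbols. Make each state the string of the last up-to-3 symbols read; on input `x` shift the window left and append `x`. Accept when the buffered window has length 3 and begins with `y`.
          x    y  
>  S0     S1   S2 
   S1     S3   S4 
   S2     S5   S6 
   S3     S7   S8 
   S4     S9  S10 
   S5    S11  S12 
   S6    S13  S14 
   S7     S7   S8 
   S8     S9  S10 
   S9    S11  S12 
   S10   S13  S14 
 * S11    S7   S8 
 * S12    S9  S10 
 * S13   S11  S12 
 * S14   S13  S14 
(> = start, * = accepting)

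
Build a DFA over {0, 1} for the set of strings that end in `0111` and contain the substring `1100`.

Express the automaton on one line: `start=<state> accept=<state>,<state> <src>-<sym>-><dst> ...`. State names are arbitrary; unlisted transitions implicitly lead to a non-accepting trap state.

Run two small machines in parallel and take their product. One (5 states) tracks how much of the suffix `0111` has currently been matched; the other (5 states) tracks whether and how much of `1100` has been seen. Each combined state is a pair, one component from each; accept when both components accept.
A 13-state machine:
          0    1  
>  S0     S1   S2 
   S1     S1   S3 
   S2     S1   S4 
   S3     S1   S5 
   S4     S6   S4 
   S5     S6   S7 
   S6     S8   S3 
   S7     S6   S4 
   S8     S8   S9 
   S9     S8  S10 
   S10    S8  S11 
 * S11    S8  S12 
   S12    S8  S12 
(> = start, * = accepting)

start=S0 accept=S11 S0-0->S1 S0-1->S2 S1-0->S1 S1-1->S3 S2-0->S1 S2-1->S4 S3-0->S1 S3-1->S5 S4-0->S6 S4-1->S4 S5-0->S6 S5-1->S7 S6-0->S8 S6-1->S3 S7-0->S6 S7-1->S4 S8-0->S8 S8-1->S9 S9-0->S8 S9-1->S10 S10-0->S8 S10-1->S11 S11-0->S8 S11-1->S12 S12-0->S8 S12-1->S12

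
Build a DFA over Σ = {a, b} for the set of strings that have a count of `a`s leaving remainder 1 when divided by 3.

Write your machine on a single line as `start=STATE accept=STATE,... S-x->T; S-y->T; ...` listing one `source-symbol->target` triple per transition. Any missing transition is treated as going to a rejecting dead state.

Keep the running count of `a`s modulo 3: each `a` advances along the cycle q0 → q1 → q2 → q0 while other symbols loop. Accept at q1.
With 3 states:
        a   b  
>  q0   q1  q0 
 * q1   q2  q1 
   q2   q0  q2 
(> = start, * = accepting)

start=q0; accept=q1; q0-a->q1; q0-b->q0; q1-a->q2; q1-b->q1; q2-a->q0; q2-b->q2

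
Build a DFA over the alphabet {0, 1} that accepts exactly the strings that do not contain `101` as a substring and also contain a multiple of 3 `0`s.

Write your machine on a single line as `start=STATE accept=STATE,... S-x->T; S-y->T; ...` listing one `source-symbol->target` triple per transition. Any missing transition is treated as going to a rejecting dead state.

start=S0; accept=S0,S2,S9; S0-0->S1; S0-1->S2; S1-0->S3; S1-1->S4; S2-0->S5; S2-1->S2; S3-0->S0; S3-1->S6; S4-0->S7; S4-1->S4; S5-0->S3; S5-1->S8; S6-0->S9; S6-1->S6; S7-0->S0; S7-1->S8; S8-0->S8; S8-1->S8; S9-0->S1; S9-1->S8

Handle the two conditions separately and then intersect. The first has 4 states tracking partial matches of the forbidden pattern `101`; the second has 3 states tracking the count of `0`s modulo 3. A product state is a pair (one from each), accepting exactly when both do. Minimizing collapses redundant product states.
With 10 states:
        0   1  
>* S0   S1  S2 
   S1   S3  S4 
 * S2   S5  S2 
   S3   S0  S6 
   S4   S7  S4 
   S5   S3  S8 
   S6   S9  S6 
   S7   S0  S8 
   S8   S8  S8 
 * S9   S1  S8 
(> = start, * = accepting)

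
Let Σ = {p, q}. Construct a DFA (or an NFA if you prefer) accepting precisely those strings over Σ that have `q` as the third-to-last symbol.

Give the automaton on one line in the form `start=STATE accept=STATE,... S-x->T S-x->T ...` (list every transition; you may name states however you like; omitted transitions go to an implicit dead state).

start=s0 accept=s11,s12,s13,s14 s0-p->s1 s0-q->s2 s1-p->s3 s1-q->s4 s2-p->s5 s2-q->s6 s3-p->s7 s3-q->s8 s4-p->s9 s4-q->s10 s5-p->s11 s5-q->s12 s6-p->s13 s6-q->s14 s7-p->s7 s7-q->s8 s8-p->s9 s8-q->s10 s9-p->s11 s9-q->s12 s10-p->s13 s10-q->s14 s11-p->s7 s11-q->s8 s12-p->s9 s12-q->s10 s13-p->s11 s13-q->s12 s14-p->s13 s14-q->s14

Because acceptance depends on a position counted from the end, the machine has to buffer the most recent 3 symbols. Make each state the string of the last up-to-3 symbols read; on input `x` shift the window left and append `x`. Accept when the buffered window has length 3 and begins with `q`.
With 15 states:
          p    q  
>  s0     s1   s2 
   s1     s3   s4 
   s2     s5   s6 
   s3     s7   s8 
   s4     s9  s10 
   s5    s11  s12 
   s6    s13  s14 
   s7     s7   s8 
   s8     s9  s10 
   s9    s11  s12 
   s10   s13  s14 
 * s11    s7   s8 
 * s12    s9  s10 
 * s13   s11  s12 
 * s14   s13  s14 
(> = start, * = accepting)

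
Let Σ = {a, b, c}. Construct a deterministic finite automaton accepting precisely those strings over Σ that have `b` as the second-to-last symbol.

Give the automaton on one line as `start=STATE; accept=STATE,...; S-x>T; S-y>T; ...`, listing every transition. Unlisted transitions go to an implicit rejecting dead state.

Because acceptance depends on a position counted from the end, the machine has to buffer the most recent 2 symbols. Make each state the string of the last up-to-2 symbols read; on input `x` shift the window left and append `x`. Accept when the buffered window has length 2 and begins with `b`.
A 13-state machine:
          a    b    c  
>  q0     q1   q2   q3 
   q1     q4   q5   q6 
   q2     q7   q8   q9 
   q3    q10  q11  q12 
   q4     q4   q5   q6 
   q5     q7   q8   q9 
   q6    q10  q11  q12 
 * q7     q4   q5   q6 
 * q8     q7   q8   q9 
 * q9    q10  q11  q12 
   q10    q4   q5   q6 
   q11    q7   q8   q9 
   q12   q10  q11  q12 
(> = start, * = accepting)

start=q0; accept=q7,q8,q9; q0-a>q1; q0-b>q2; q0-c>q3; q1-a>q4; q1-b>q5; q1-c>q6; q2-a>q7; q2-b>q8; q2-c>q9; q3-a>q10; q3-b>q11; q3-c>q12; q4-a>q4; q4-b>q5; q4-c>q6; q5-a>q7; q5-b>q8; q5-c>q9; q6-a>q10; q6-b>q11; q6-c>q12; q7-a>q4; q7-b>q5; q7-c>q6; q8-a>q7; q8-b>q8; q8-c>q9; q9-a>q10; q9-b>q11; q9-c>q12; q10-a>q4; q10-b>q5; q10-c>q6; q11-a>q7; q11-b>q8; q11-c>q9; q12-a>q10; q12-b>q11; q12-c>q12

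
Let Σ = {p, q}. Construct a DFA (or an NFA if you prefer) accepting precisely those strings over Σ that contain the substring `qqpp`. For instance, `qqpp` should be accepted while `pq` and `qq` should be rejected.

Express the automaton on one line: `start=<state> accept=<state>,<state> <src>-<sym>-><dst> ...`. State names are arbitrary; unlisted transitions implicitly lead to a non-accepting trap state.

start=s0 accept=s4 s0-p->s0 s0-q->s1 s1-p->s0 s1-q->s2 s2-p->s3 s2-q->s2 s3-p->s4 s3-q->s1 s4-p->s4 s4-q->s4

States s0..s3 record the length of the longest prefix of `qqpp` that matches the current input suffix. Reaching s4 means `qqpp` has been seen, and we stay there forever. Accept from s4.
A 5-state machine:
        p   q  
>  s0   s0  s1 
   s1   s0  s2 
   s2   s3  s2 
   s3   s4  s1 
 * s4   s4  s4 
(> = start, * = accepting)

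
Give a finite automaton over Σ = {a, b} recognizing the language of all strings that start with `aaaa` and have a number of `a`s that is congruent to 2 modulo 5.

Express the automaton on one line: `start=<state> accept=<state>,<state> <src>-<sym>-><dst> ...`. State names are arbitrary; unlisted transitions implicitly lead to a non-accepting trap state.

Build one automaton per condition and run them in lockstep. One (6 states) tracks whether the input so far still matches the prefix `aaaa`; the other (5 states) tracks the count of `a`s modulo 5. Each combined state is a pair, one component from each; accept when both components accept.
          a    b  
>  q0     q1   q2 
   q1     q3   q4 
   q2     q4   q2 
   q3     q5   q6 
   q4     q6   q4 
   q5     q7   q8 
   q6     q8   q6 
   q7     q9   q7 
   q8    q10   q8 
   q9    q11   q9 
   q10    q2  q10 
   q11   q12  q11 
 * q12   q13  q12 
   q13    q7  q13 
(> = start, * = accepting)

start=q0 accept=q12 q0-a->q1 q0-b->q2 q1-a->q3 q1-b->q4 q2-a->q4 q2-b->q2 q3-a->q5 q3-b->q6 q4-a->q6 q4-b->q4 q5-a->q7 q5-b->q8 q6-a->q8 q6-b->q6 q7-a->q9 q7-b->q7 q8-a->q10 q8-b->q8 q9-a->q11 q9-b->q9 q10-a->q2 q10-b->q10 q11-a->q12 q11-b->q11 q12-a->q13 q12-b->q12 q13-a->q7 q13-b->q13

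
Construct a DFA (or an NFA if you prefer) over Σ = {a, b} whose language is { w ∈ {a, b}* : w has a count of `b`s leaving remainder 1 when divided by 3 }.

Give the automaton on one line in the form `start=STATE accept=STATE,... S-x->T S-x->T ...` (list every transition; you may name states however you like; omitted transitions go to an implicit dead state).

start=s0 accept=s1 s0-a->s0 s0-b->s1 s1-a->s1 s1-b->s2 s2-a->s2 s2-b->s0

Keep the running count of `b`s modulo 3: each `b` advances along the cycle s0 → s1 → s2 → s0 while other symbols loop. Accept at s1.
A 3-state machine:
        a   b  
>  s0   s0  s1 
 * s1   s1  s2 
   s2   s2  s0 
(> = start, * = accepting)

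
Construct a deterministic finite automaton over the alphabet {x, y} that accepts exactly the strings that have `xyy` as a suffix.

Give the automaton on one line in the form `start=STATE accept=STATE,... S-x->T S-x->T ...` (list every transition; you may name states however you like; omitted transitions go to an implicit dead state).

Let each state record the length of the longest suffix of the input read so far that is also a prefix of `xyy`. s1 means the last symbol is `x`; s2 means the last 2 symbols are `xy`; s3 means the last 3 symbols are `xyy`. Accept only at s3, where the string currently ends in `xyy`.
With 4 states:
        x   y  
>  s0   s1  s0 
   s1   s1  s2 
   s2   s1  s3 
 * s3   s1  s0 
(> = start, * = accepting)

start=s0 accept=s3 s0-x->s1 s0-y->s0 s1-x->s1 s1-y->s2 s2-x->s1 s2-y->s3 s3-x->s1 s3-y->s0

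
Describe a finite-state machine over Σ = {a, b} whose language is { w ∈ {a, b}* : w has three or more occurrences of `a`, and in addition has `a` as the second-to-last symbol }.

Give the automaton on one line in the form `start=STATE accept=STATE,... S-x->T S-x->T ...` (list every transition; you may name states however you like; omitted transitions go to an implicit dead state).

start=q0 accept=q3,q5 q0-a->q1 q0-b->q0 q1-a->q2 q1-b->q1 q2-a->q3 q2-b->q4 q3-a->q3 q3-b->q5 q4-a->q6 q4-b->q4 q5-a->q6 q5-b->q4 q6-a->q3 q6-b->q5

Build one automaton per condition and run them in lockstep. The first has 5 states tracking the count of `a`s, saturating at 4; the second has 7 states tracking the last 2 symbols read. A product state is a pair (one from each), accepting exactly when both do. After merging equivalent states the machine shrinks.
7 states suffice.
        a   b  
>  q0   q1  q0 
   q1   q2  q1 
   q2   q3  q4 
 * q3   q3  q5 
   q4   q6  q4 
 * q5   q6  q4 
   q6   q3  q5 
(> = start, * = accepting)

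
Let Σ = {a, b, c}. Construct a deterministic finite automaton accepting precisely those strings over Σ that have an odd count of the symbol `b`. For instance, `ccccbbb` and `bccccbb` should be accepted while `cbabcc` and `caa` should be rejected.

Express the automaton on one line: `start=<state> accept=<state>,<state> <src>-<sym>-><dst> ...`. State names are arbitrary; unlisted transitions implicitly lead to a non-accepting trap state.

The only thing that matters is how many `b`s have appeared, reduced mod 2. Use one state per residue: s0 for 0, …, s1 for 1. Reading `b` moves to the next residue; anything else stays put. s1 is accepting.
        a   b   c  
>  s0   s0  s1  s0 
 * s1   s1  s0  s1 
(> = start, * = accepting)

start=s0 accept=s1 s0-a->s0 s0-b->s1 s0-c->s0 s1-a->s1 s1-b->s0 s1-c->s1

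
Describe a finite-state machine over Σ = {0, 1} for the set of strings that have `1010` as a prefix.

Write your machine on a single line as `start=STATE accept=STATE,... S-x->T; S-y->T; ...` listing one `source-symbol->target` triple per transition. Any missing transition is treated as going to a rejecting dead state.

start=S0; accept=S4; S0-0->S5; S0-1->S1; S1-0->S2; S1-1->S5; S2-0->S5; S2-1->S3; S3-0->S4; S3-1->S5; S4-0->S4; S4-1->S4; S5-0->S5; S5-1->S5

Check the first 4 symbols one by one: S0 through S3 record how many have matched `1010` so far; any wrong symbol goes to the dead state S5. After all 4 match we enter the accepting sink S4.
With 6 states:
        0   1  
>  S0   S5  S1 
   S1   S2  S5 
   S2   S5  S3 
   S3   S4  S5 
 * S4   S4  S4 
   S5   S5  S5 
(> = start, * = accepting)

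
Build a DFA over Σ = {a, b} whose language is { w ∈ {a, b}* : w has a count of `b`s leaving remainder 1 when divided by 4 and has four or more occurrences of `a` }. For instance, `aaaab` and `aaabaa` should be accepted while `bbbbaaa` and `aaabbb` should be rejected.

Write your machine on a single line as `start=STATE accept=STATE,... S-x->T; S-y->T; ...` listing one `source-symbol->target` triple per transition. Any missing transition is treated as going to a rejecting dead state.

Build one automaton per condition and run them in lockstep. The first has 4 states tracking the count of `b`s modulo 4; the second has 6 states tracking the count of `a`s, saturating at 5. A product state is a pair (one from each), accepting exactly when both do. Equivalent product states are then merged.
With 20 states:
          a    b  
>  s0     s1   s2 
   s1     s3   s4 
   s2     s4   s5 
   s3     s6   s7 
   s4     s7   s8 
   s5     s8   s9 
   s6    s10  s11 
   s7    s11  s12 
   s8    s12  s13 
   s9    s13   s0 
   s10   s10  s14 
   s11   s14  s15 
   s12   s15  s16 
   s13   s16   s1 
 * s14   s14  s17 
   s15   s17  s18 
   s16   s18   s3 
   s17   s17  s19 
   s18   s19   s6 
   s19   s19  s10 
(> = start, * = accepting)

start=s0; accept=s14; s0-a->s1; s0-b->s2; s1-a->s3; s1-b->s4; s2-a->s4; s2-b->s5; s3-a->s6; s3-b->s7; s4-a->s7; s4-b->s8; s5-a->s8; s5-b->s9; s6-a->s10; s6-b->s11; s7-a->s11; s7-b->s12; s8-a->s12; s8-b->s13; s9-a->s13; s9-b->s0; s10-a->s10; s10-b->s14; s11-a->s14; s11-b->s15; s12-a->s15; s12-b->s16; s13-a->s16; s13-b->s1; s14-a->s14; s14-b->s17; s15-a->s17; s15-b->s18; s16-a->s18; s16-b->s3; s17-a->s17; s17-b->s19; s18-a->s19; s18-b->s6; s19-a->s19; s19-b->s10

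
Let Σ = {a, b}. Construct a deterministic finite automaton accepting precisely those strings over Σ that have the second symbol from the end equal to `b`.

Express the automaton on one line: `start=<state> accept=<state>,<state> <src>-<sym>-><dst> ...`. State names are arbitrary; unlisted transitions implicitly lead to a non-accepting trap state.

Because acceptance depends on a position counted from the end, the machine has to buffer the most recent 2 symbols. Make each state the string of the last up-to-2 symbols read; on input `x` shift the window left and append `x`. Accept when the buffered window has length 2 and begins with `b`.
With 7 states:
        a   b  
>  s0   s1  s2 
   s1   s3  s4 
   s2   s5  s6 
   s3   s3  s4 
   s4   s5  s6 
 * s5   s3  s4 
 * s6   s5  s6 
(> = start, * = accepting)

start=s0 accept=s5,s6 s0-a->s1 s0-b->s2 s1-a->s3 s1-b->s4 s2-a->s5 s2-b->s6 s3-a->s3 s3-b->s4 s4-a->s5 s4-b->s6 s5-a->s3 s5-b->s4 s6-a->s5 s6-b->s6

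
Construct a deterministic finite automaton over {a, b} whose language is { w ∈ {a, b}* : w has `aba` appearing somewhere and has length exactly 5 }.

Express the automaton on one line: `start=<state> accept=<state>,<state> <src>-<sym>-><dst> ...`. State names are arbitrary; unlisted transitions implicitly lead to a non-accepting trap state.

start=s0 accept=s16 s0-a->s1 s0-b->s2 s1-a->s3 s1-b->s4 s2-a->s3 s2-b->s5 s3-a->s6 s3-b->s7 s4-a->s8 s4-b->s9 s5-a->s6 s5-b->s9 s6-a->s10 s6-b->s11 s7-a->s12 s7-b->s13 s8-a->s12 s8-b->s12 s9-a->s10 s9-b->s13 s10-a->s14 s10-b->s15 s11-a->s16 s11-b->s17 s12-a->s16 s12-b->s16 s13-a->s14 s13-b->s17 s14-a->s18 s14-b->s19 s15-a->s20 s15-b->s21 s16-a->s20 s16-b->s20 s17-a->s18 s17-b->s21 s18-a->s18 s18-b->s19 s19-a->s20 s19-b->s21 s20-a->s20 s20-b->s20 s21-a->s18 s21-b->s21

Handle the two conditions separately and then intersect. One (4 states) tracks whether and how much of `aba` has been seen; the other (7 states) tracks the input length, saturating at 6. Each combined state is a pair, one component from each; accept when both components accept.
With 22 states:
          a    b  
>  s0     s1   s2 
   s1     s3   s4 
   s2     s3   s5 
   s3     s6   s7 
   s4     s8   s9 
   s5     s6   s9 
   s6    s10  s11 
   s7    s12  s13 
   s8    s12  s12 
   s9    s10  s13 
   s10   s14  s15 
   s11   s16  s17 
   s12   s16  s16 
   s13   s14  s17 
   s14   s18  s19 
   s15   s20  s21 
 * s16   s20  s20 
   s17   s18  s21 
   s18   s18  s19 
   s19   s20  s21 
   s20   s20  s20 
   s21   s18  s21 
(> = start, * = accepting)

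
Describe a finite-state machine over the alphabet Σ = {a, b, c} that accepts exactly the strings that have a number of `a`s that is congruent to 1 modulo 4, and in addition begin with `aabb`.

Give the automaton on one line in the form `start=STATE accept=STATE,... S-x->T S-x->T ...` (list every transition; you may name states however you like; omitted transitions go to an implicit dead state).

Build one automaton per condition and run them in lockstep. The first has 4 states tracking the count of `a`s modulo 4; the second has 6 states tracking whether the input so far still matches the prefix `aabb`. A product state is a pair (one from each), accepting exactly when both do. After merging equivalent states the machine shrinks.
9 states suffice.
        a   b   c  
>  S0   S1  S2  S2 
   S1   S3  S2  S2 
   S2   S2  S2  S2 
   S3   S2  S4  S2 
   S4   S2  S5  S2 
   S5   S6  S5  S5 
   S6   S7  S6  S6 
   S7   S8  S7  S7 
 * S8   S5  S8  S8 
(> = start, * = accepting)

start=S0 accept=S8 S0-a->S1 S0-b->S2 S0-c->S2 S1-a->S3 S1-b->S2 S1-c->S2 S2-a->S2 S2-b->S2 S2-c->S2 S3-a->S2 S3-b->S4 S3-c->S2 S4-a->S2 S4-b->S5 S4-c->S2 S5-a->S6 S5-b->S5 S5-c->S5 S6-a->S7 S6-b->S6 S6-c->S6 S7-a->S8 S7-b->S7 S7-c->S7 S8-a->S5 S8-b->S8 S8-c->S8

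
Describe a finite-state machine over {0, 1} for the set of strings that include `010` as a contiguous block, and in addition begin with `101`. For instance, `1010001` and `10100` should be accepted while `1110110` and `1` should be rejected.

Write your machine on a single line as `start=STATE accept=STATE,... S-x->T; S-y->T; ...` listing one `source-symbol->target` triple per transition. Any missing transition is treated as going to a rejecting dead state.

Run two small machines in parallel and take their product. One (4 states) tracks whether and how much of `010` has been seen; the other (5 states) tracks whether the input so far still matches the prefix `101`. Each combined state is a pair, one component from each; accept when both components accept.
With 11 states:
          0    1  
>  S0     S1   S2 
   S1     S1   S3 
   S2     S4   S5 
   S3     S6   S5 
   S4     S1   S7 
   S5     S1   S5 
   S6     S6   S6 
   S7     S8   S9 
 * S8     S8   S8 
   S9    S10   S9 
   S10   S10   S7 
(> = start, * = accepting)

start=S0; accept=S8; S0-0->S1; S0-1->S2; S1-0->S1; S1-1->S3; S2-0->S4; S2-1->S5; S3-0->S6; S3-1->S5; S4-0->S1; S4-1->S7; S5-0->S1; S5-1->S5; S6-0->S6; S6-1->S6; S7-0->S8; S7-1->S9; S8-0->S8; S8-1->S8; S9-0->S10; S9-1->S9; S10-0->S10; S10-1->S7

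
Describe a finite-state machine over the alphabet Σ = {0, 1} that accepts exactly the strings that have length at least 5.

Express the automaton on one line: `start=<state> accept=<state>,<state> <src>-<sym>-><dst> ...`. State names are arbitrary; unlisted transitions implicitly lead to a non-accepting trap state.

start=A accept=F,G A-0->B A-1->B B-0->C B-1->C C-0->D C-1->D D-0->E D-1->E E-0->F E-1->F F-0->G F-1->G G-0->G G-1->G

Count input length up to 6: every symbol moves from A toward G, which means 'more than 5' and absorbs. Accept from {F, G}.
7 states suffice.
       0  1 
>  A   B  B 
   B   C  C 
   C   D  D 
   D   E  E 
   E   F  F 
 * F   G  G 
 * G   G  G 
(> = start, * = accepting)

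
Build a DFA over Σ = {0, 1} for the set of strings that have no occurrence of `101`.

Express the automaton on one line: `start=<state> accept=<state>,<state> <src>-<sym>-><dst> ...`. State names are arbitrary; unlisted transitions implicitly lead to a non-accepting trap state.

start=q0 accept=q0,q1,q2 q0-0->q0 q0-1->q1 q1-0->q2 q1-1->q1 q2-0->q0 q2-1->q3 q3-0->q3 q3-1->q3

Track partial matches of the forbidden pattern `101`. State q3 is a dead state reached once `101` has occurred; every other state accepts. q0 means no part of `101` is currently matched.
With 4 states:
        0   1  
>* q0   q0  q1 
 * q1   q2  q1 
 * q2   q0  q3 
   q3   q3  q3 
(> = start, * = accepting)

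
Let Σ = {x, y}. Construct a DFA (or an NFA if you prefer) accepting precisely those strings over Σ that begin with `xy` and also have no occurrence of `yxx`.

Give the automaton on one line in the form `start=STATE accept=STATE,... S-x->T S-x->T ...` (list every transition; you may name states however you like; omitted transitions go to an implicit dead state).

Handle the two conditions separately and then intersect. The first has 4 states tracking whether the input so far still matches the prefix `xy`; the second has 4 states tracking partial matches of the forbidden pattern `yxx`. A product state is a pair (one from each), accepting exactly when both do. Minimizing collapses redundant product states.
5 states suffice.
       x  y 
>  A   B  C 
   B   C  D 
   C   C  C 
 * D   E  D 
 * E   C  D 
(> = start, * = accepting)

start=A accept=D,E A-x->B A-y->C B-x->C B-y->D C-x->C C-y->C D-x->E D-y->D E-x->C E-y->D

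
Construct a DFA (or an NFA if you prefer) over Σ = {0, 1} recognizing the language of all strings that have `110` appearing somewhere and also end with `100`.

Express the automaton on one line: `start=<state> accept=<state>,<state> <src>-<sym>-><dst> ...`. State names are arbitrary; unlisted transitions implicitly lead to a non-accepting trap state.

Run two small machines in parallel and take their product. The first has 4 states tracking whether and how much of `110` has been seen; the second has 4 states tracking how much of the suffix `100` has currently been matched. A product state is a pair (one from each), accepting exactly when both do.
With 9 states:
        0   1  
>  S0   S0  S1 
   S1   S2  S3 
   S2   S4  S1 
   S3   S5  S3 
   S4   S0  S1 
   S5   S6  S7 
 * S6   S8  S7 
   S7   S5  S7 
   S8   S8  S7 
(> = start, * = accepting)

start=S0 accept=S6 S0-0->S0 S0-1->S1 S1-0->S2 S1-1->S3 S2-0->S4 S2-1->S1 S3-0->S5 S3-1->S3 S4-0->S0 S4-1->S1 S5-0->S6 S5-1->S7 S6-0->S8 S6-1->S7 S7-0->S5 S7-1->S7 S8-0->S8 S8-1->S7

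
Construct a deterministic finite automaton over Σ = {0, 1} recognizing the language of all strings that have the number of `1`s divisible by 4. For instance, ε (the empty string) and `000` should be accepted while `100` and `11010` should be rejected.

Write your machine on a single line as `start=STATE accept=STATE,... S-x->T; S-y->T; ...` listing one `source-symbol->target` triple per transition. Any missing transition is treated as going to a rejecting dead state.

start=S0; accept=S0; S0-0->S0; S0-1->S1; S1-0->S1; S1-1->S2; S2-0->S2; S2-1->S3; S3-0->S3; S3-1->S0

Keep the running count of `1`s modulo 4: each `1` advances along the cycle S0 → S1 → S2 → S3 → S0 while other symbols loop. Accept at S0.
With 4 states:
        0   1  
>* S0   S0  S1 
   S1   S1  S2 
   S2   S2  S3 
   S3   S3  S0 
(> = start, * = accepting)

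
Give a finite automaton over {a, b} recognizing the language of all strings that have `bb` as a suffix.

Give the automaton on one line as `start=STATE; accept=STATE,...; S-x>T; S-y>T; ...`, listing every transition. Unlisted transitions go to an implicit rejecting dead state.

Let each state record the length of the longest suffix of the input read so far that is also a prefix of `bb`. s1 means the last symbol is `b`; s2 means the last 2 symbols are `bb`. Accept only at s2, where the string currently ends in `bb`.
3 states suffice.
        a   b  
>  s0   s0  s1 
   s1   s0  s2 
 * s2   s0  s2 
(> = start, * = accepting)

start=s0; accept=s2; s0-a>s0; s0-b>s1; s1-a>s0; s1-b>s2; s2-a>s0; s2-b>s2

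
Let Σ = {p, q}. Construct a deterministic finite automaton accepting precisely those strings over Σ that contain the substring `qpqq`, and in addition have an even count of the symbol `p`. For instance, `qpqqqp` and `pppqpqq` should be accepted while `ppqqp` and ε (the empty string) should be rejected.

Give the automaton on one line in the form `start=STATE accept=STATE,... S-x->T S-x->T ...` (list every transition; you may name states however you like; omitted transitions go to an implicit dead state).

start=S0 accept=S9 S0-p->S1 S0-q->S2 S1-p->S0 S1-q->S3 S2-p->S4 S2-q->S2 S3-p->S5 S3-q->S3 S4-p->S0 S4-q->S6 S5-p->S1 S5-q->S7 S6-p->S5 S6-q->S8 S7-p->S4 S7-q->S9 S8-p->S9 S8-q->S8 S9-p->S8 S9-q->S9

Build one automaton per condition and run them in lockstep. One (5 states) tracks whether and how much of `qpqq` has been seen; the other (2 states) tracks the count of `p`s modulo 2. Each combined state is a pair, one component from each; accept when both components accept.
With 10 states:
        p   q  
>  S0   S1  S2 
   S1   S0  S3 
   S2   S4  S2 
   S3   S5  S3 
   S4   S0  S6 
   S5   S1  S7 
   S6   S5  S8 
   S7   S4  S9 
   S8   S9  S8 
 * S9   S8  S9 
(> = start, * = accepting)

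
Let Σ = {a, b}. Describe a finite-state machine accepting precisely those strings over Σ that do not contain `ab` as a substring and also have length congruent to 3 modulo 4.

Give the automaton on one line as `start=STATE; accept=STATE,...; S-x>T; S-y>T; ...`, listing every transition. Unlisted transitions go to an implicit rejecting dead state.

start=q0; accept=q6,q7; q0-a>q1; q0-b>q2; q1-a>q3; q1-b>q4; q2-a>q3; q2-b>q5; q3-a>q6; q3-b>q4; q4-a>q4; q4-b>q4; q5-a>q6; q5-b>q7; q6-a>q8; q6-b>q4; q7-a>q8; q7-b>q0; q8-a>q1; q8-b>q4

Handle the two conditions separately and then intersect. One (3 states) tracks partial matches of the forbidden pattern `ab`; the other (4 states) tracks the input length modulo 4. Each combined state is a pair, one component from each; accept when both components accept. Equivalent product states are then merged.
With 9 states:
        a   b  
>  q0   q1  q2 
   q1   q3  q4 
   q2   q3  q5 
   q3   q6  q4 
   q4   q4  q4 
   q5   q6  q7 
 * q6   q8  q4 
 * q7   q8  q0 
   q8   q1  q4 
(> = start, * = accepting)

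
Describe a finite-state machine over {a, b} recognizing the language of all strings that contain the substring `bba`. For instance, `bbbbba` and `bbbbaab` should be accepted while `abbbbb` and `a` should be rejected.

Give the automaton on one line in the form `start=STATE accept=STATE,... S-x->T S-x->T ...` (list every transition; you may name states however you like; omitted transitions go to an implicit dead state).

States s0..s2 record the length of the longest prefix of `bba` that matches the current input suffix. Reaching s3 means `bba` has been seen, and we stay there forever. Accept from s3.
        a   b  
>  s0   s0  s1 
   s1   s0  s2 
   s2   s3  s2 
 * s3   s3  s3 
(> = start, * = accepting)

start=s0 accept=s3 s0-a->s0 s0-b->s1 s1-a->s0 s1-b->s2 s2-a->s3 s2-b->s2 s3-a->s3 s3-b->s3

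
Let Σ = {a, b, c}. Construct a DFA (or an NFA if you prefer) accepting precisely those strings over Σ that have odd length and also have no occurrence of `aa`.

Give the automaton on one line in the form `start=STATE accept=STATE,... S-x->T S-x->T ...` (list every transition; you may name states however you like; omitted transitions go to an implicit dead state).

start=q0 accept=q1,q2 q0-a->q1 q0-b->q2 q0-c->q2 q1-a->q3 q1-b->q0 q1-c->q0 q2-a->q4 q2-b->q0 q2-c->q0 q3-a->q3 q3-b->q3 q3-c->q3 q4-a->q3 q4-b->q2 q4-c->q2

Run two small machines in parallel and take their product. One (2 states) tracks the input length modulo 2; the other (3 states) tracks partial matches of the forbidden pattern `aa`. Each combined state is a pair, one component from each; accept when both components accept. Minimizing collapses redundant product states.
5 states suffice.
        a   b   c  
>  q0   q1  q2  q2 
 * q1   q3  q0  q0 
 * q2   q4  q0  q0 
   q3   q3  q3  q3 
   q4   q3  q2  q2 
(> = start, * = accepting)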